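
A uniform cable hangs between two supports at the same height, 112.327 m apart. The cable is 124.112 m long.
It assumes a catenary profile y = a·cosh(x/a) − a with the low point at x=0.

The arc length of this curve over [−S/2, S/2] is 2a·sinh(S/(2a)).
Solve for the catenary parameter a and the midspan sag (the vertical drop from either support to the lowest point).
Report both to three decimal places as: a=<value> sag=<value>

seed: a₀ = √(S³/(24(L−S))) = √(112.327³/(24·11.785)) = 70.787378
iter 1: u=0.793411  f(a)=+3.765e-01  f'(a)=-3.544e-01  a ← 70.787378 − (+3.765e-01/-3.544e-01) = 71.849837
iter 2: u=0.781679  f(a)=+8.645e-03  f'(a)=-3.383e-01  a ← 71.849837 − (+8.645e-03/-3.383e-01) = 71.875391
iter 3: u=0.781401  f(a)=+4.794e-06  f'(a)=-3.379e-01  a ← 71.875391 − (+4.794e-06/-3.379e-01) = 71.875406
iter 4: u=0.781401  f(a)=+1.492e-12  f'(a)=-3.379e-01  a ← 71.875406 − (+1.492e-12/-3.379e-01) = 71.875406
converged: |Δa| < 1e-12 after 4 iterations
sag = a·(cosh(S/(2a)) − 1) = 71.875406·(cosh(0.781401) − 1) = 23.082591
T_max/T_min = cosh(S/(2a)) = 1.321147

a=71.875 sag=23.083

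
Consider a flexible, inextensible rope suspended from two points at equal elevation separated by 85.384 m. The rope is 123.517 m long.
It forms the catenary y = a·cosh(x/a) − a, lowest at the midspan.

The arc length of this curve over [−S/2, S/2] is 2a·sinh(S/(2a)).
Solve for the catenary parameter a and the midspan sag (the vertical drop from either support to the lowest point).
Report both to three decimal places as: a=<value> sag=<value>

seed: a₀ = √(S³/(24(L−S))) = √(85.384³/(24·38.133)) = 26.080063
iter 1: u=1.636959  f(a)=+5.448e+00  f'(a)=-3.787e+00  a ← 26.080063 − (+5.448e+00/-3.787e+00) = 27.518643
iter 2: u=1.551385  f(a)=+4.832e-01  f'(a)=-3.142e+00  a ← 27.518643 − (+4.832e-01/-3.142e+00) = 27.672426
iter 3: u=1.542763  f(a)=+4.620e-03  f'(a)=-3.082e+00  a ← 27.672426 − (+4.620e-03/-3.082e+00) = 27.673925
iter 4: u=1.542680  f(a)=+4.311e-07  f'(a)=-3.082e+00  a ← 27.673925 − (+4.311e-07/-3.082e+00) = 27.673925
iter 5: u=1.542680  f(a)=+2.842e-14  f'(a)=-3.082e+00  a ← 27.673925 − (+2.842e-14/-3.082e+00) = 27.673925
converged: |Δa| < 1e-12 after 5 iterations
sag = a·(cosh(S/(2a)) − 1) = 27.673925·(cosh(1.542680) − 1) = 40.001465
T_max/T_min = cosh(S/(2a)) = 2.445457

a=27.674 sag=40.001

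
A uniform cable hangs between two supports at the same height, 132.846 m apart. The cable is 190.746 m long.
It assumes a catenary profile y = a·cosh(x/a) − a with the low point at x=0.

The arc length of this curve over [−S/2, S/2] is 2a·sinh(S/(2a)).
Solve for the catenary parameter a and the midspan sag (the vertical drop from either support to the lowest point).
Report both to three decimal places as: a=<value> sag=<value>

seed: a₀ = √(S³/(24(L−S))) = √(132.846³/(24·57.900)) = 41.075024
iter 1: u=1.617114  f(a)=+8.059e+00  f'(a)=-3.629e+00  a ← 41.075024 − (+8.059e+00/-3.629e+00) = 43.296025
iter 2: u=1.534159  f(a)=+6.999e-01  f'(a)=-3.024e+00  a ← 43.296025 − (+6.999e-01/-3.024e+00) = 43.527492
iter 3: u=1.526001  f(a)=+6.386e-03  f'(a)=-2.969e+00  a ← 43.527492 − (+6.386e-03/-2.969e+00) = 43.529643
iter 4: u=1.525926  f(a)=+5.424e-07  f'(a)=-2.968e+00  a ← 43.529643 − (+5.424e-07/-2.968e+00) = 43.529643
iter 5: u=1.525926  f(a)=+2.842e-14  f'(a)=-2.968e+00  a ← 43.529643 − (+2.842e-14/-2.968e+00) = 43.529643
converged: |Δa| < 1e-12 after 5 iterations
sag = a·(cosh(S/(2a)) − 1) = 43.529643·(cosh(1.525926) − 1) = 61.307559
T_max/T_min = cosh(S/(2a)) = 2.408409

a=43.530 sag=61.308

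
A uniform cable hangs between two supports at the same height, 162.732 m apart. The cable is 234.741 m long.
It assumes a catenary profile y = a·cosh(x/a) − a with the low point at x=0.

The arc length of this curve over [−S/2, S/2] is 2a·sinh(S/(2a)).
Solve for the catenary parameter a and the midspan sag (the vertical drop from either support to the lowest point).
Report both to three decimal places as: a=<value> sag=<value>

seed: a₀ = √(S³/(24(L−S))) = √(162.732³/(24·72.009)) = 49.935618
iter 1: u=1.629418  f(a)=+1.019e+01  f'(a)=-3.726e+00  a ← 49.935618 − (+1.019e+01/-3.726e+00) = 52.669405
iter 2: u=1.544844  f(a)=+8.963e-01  f'(a)=-3.097e+00  a ← 52.669405 − (+8.963e-01/-3.097e+00) = 52.958847
iter 3: u=1.536401  f(a)=+8.419e-03  f'(a)=-3.039e+00  a ← 52.958847 − (+8.419e-03/-3.039e+00) = 52.961618
iter 4: u=1.536320  f(a)=+7.582e-07  f'(a)=-3.038e+00  a ← 52.961618 − (+7.582e-07/-3.038e+00) = 52.961618
iter 5: u=1.536320  f(a)=+5.684e-14  f'(a)=-3.038e+00  a ← 52.961618 − (+5.684e-14/-3.038e+00) = 52.961618
converged: |Δa| < 1e-12 after 5 iterations
sag = a·(cosh(S/(2a)) − 1) = 52.961618·(cosh(1.536320) − 1) = 75.804710
T_max/T_min = cosh(S/(2a)) = 2.431314

a=52.962 sag=75.805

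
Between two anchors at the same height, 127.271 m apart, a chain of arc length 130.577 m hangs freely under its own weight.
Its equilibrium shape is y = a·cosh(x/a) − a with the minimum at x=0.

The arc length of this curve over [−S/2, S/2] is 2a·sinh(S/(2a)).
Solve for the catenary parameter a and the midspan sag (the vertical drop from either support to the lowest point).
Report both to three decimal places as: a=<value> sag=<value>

a=161.814 sag=12.675

seed: a₀ = √(S³/(24(L−S))) = √(127.271³/(24·3.306)) = 161.189645
iter 1: u=0.394787  f(a)=+2.586e-02  f'(a)=-4.166e-02  a ← 161.189645 − (+2.586e-02/-4.166e-02) = 161.810314
iter 2: u=0.393272  f(a)=+1.501e-04  f'(a)=-4.118e-02  a ← 161.810314 − (+1.501e-04/-4.118e-02) = 161.813960
iter 3: u=0.393263  f(a)=+5.125e-09  f'(a)=-4.118e-02  a ← 161.813960 − (+5.125e-09/-4.118e-02) = 161.813960
iter 4: u=0.393263  f(a)=+0.000e+00  f'(a)=-4.118e-02  a ← 161.813960 − (+0.000e+00/-4.118e-02) = 161.813960
converged: |Δa| < 1e-12 after 4 iterations
sag = a·(cosh(S/(2a)) − 1) = 161.813960·(cosh(0.393263) − 1) = 12.674853
T_max/T_min = cosh(S/(2a)) = 1.078330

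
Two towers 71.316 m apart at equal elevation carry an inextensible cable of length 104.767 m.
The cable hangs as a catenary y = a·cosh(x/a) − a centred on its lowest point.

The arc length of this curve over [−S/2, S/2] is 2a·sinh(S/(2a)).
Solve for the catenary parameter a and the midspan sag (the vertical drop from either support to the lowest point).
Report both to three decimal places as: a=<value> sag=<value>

a=22.614 sag=34.442

seed: a₀ = √(S³/(24(L−S))) = √(71.316³/(24·33.451)) = 21.255449
iter 1: u=1.677593  f(a)=+5.035e+00  f'(a)=-4.127e+00  a ← 21.255449 − (+5.035e+00/-4.127e+00) = 22.475453
iter 2: u=1.586531  f(a)=+4.660e-01  f'(a)=-3.396e+00  a ← 22.475453 − (+4.660e-01/-3.396e+00) = 22.612706
iter 3: u=1.576901  f(a)=+4.892e-03  f'(a)=-3.325e+00  a ← 22.612706 − (+4.892e-03/-3.325e+00) = 22.614177
iter 4: u=1.576798  f(a)=+5.515e-07  f'(a)=-3.324e+00  a ← 22.614177 − (+5.515e-07/-3.324e+00) = 22.614177
iter 5: u=1.576798  f(a)=+1.421e-14  f'(a)=-3.324e+00  a ← 22.614177 − (+1.421e-14/-3.324e+00) = 22.614177
converged: |Δa| < 1e-12 after 5 iterations
sag = a·(cosh(S/(2a)) − 1) = 22.614177·(cosh(1.576798) − 1) = 34.442217
T_max/T_min = cosh(S/(2a)) = 2.523036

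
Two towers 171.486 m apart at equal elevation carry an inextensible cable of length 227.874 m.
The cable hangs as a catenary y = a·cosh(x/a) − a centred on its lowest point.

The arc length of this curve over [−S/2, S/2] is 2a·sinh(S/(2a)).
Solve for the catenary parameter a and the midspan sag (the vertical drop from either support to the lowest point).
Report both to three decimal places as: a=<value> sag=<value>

seed: a₀ = √(S³/(24(L−S))) = √(171.486³/(24·56.388)) = 61.044148
iter 1: u=1.404606  f(a)=+5.831e+00  f'(a)=-2.239e+00  a ← 61.044148 − (+5.831e+00/-2.239e+00) = 63.648940
iter 2: u=1.347124  f(a)=+3.940e-01  f'(a)=-1.945e+00  a ← 63.648940 − (+3.940e-01/-1.945e+00) = 63.851466
iter 3: u=1.342851  f(a)=+2.087e-03  f'(a)=-1.925e+00  a ← 63.851466 − (+2.087e-03/-1.925e+00) = 63.852551
iter 4: u=1.342828  f(a)=+5.924e-08  f'(a)=-1.925e+00  a ← 63.852551 − (+5.924e-08/-1.925e+00) = 63.852551
iter 5: u=1.342828  f(a)=-8.527e-14  f'(a)=-1.925e+00  a ← 63.852551 − (-8.527e-14/-1.925e+00) = 63.852551
converged: |Δa| < 1e-12 after 5 iterations
sag = a·(cosh(S/(2a)) − 1) = 63.852551·(cosh(1.342828) − 1) = 66.756745
T_max/T_min = cosh(S/(2a)) = 2.045483

a=63.853 sag=66.757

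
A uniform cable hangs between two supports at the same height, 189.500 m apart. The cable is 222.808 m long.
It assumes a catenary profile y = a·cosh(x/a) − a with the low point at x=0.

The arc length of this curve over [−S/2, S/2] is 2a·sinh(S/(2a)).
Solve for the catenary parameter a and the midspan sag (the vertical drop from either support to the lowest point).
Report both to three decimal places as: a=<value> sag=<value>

seed: a₀ = √(S³/(24(L−S))) = √(189.500³/(24·33.308)) = 92.264349
iter 1: u=1.026941  f(a)=+1.801e+00  f'(a)=-8.011e-01  a ← 92.264349 − (+1.801e+00/-8.011e-01) = 94.512681
iter 2: u=1.002511  f(a)=+6.794e-02  f'(a)=-7.417e-01  a ← 94.512681 − (+6.794e-02/-7.417e-01) = 94.604280
iter 3: u=1.001540  f(a)=+1.051e-04  f'(a)=-7.394e-01  a ← 94.604280 − (+1.051e-04/-7.394e-01) = 94.604422
iter 4: u=1.001539  f(a)=+2.520e-10  f'(a)=-7.394e-01  a ← 94.604422 − (+2.520e-10/-7.394e-01) = 94.604422
iter 5: u=1.001539  f(a)=+0.000e+00  f'(a)=-7.394e-01  a ← 94.604422 − (+0.000e+00/-7.394e-01) = 94.604422
converged: |Δa| < 1e-12 after 5 iterations
sag = a·(cosh(S/(2a)) − 1) = 94.604422·(cosh(1.001539) − 1) = 51.549086
T_max/T_min = cosh(S/(2a)) = 1.544891

a=94.604 sag=51.549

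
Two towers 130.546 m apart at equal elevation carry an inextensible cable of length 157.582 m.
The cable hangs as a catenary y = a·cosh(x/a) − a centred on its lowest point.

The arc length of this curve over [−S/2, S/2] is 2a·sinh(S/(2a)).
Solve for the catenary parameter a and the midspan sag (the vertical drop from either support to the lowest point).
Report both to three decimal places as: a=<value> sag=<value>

seed: a₀ = √(S³/(24(L−S))) = √(130.546³/(24·27.036)) = 58.555611
iter 1: u=1.114718  f(a)=+1.730e+00  f'(a)=-1.043e+00  a ← 58.555611 − (+1.730e+00/-1.043e+00) = 60.213967
iter 2: u=1.084018  f(a)=+7.623e-02  f'(a)=-9.533e-01  a ← 60.213967 − (+7.623e-02/-9.533e-01) = 60.293932
iter 3: u=1.082580  f(a)=+1.631e-04  f'(a)=-9.492e-01  a ← 60.293932 − (+1.631e-04/-9.492e-01) = 60.294103
iter 4: u=1.082577  f(a)=+7.495e-10  f'(a)=-9.492e-01  a ← 60.294103 − (+7.495e-10/-9.492e-01) = 60.294103
iter 5: u=1.082577  f(a)=-2.842e-14  f'(a)=-9.492e-01  a ← 60.294103 − (-2.842e-14/-9.492e-01) = 60.294103
converged: |Δa| < 1e-12 after 5 iterations
sag = a·(cosh(S/(2a)) − 1) = 60.294103·(cosh(1.082577) − 1) = 38.919810
T_max/T_min = cosh(S/(2a)) = 1.645499

a=60.294 sag=38.920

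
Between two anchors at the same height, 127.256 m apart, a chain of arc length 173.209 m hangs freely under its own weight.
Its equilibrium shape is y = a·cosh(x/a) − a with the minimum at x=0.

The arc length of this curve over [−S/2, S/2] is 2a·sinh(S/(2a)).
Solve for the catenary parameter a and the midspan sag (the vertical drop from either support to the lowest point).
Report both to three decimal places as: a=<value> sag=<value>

a=45.397 sag=52.384

seed: a₀ = √(S³/(24(L−S))) = √(127.256³/(24·45.953)) = 43.226975
iter 1: u=1.471951  f(a)=+5.243e+00  f'(a)=-2.624e+00  a ← 43.226975 − (+5.243e+00/-2.624e+00) = 45.225102
iter 2: u=1.406918  f(a)=+3.854e-01  f'(a)=-2.251e+00  a ← 45.225102 − (+3.854e-01/-2.251e+00) = 45.396330
iter 3: u=1.401611  f(a)=+2.449e-03  f'(a)=-2.223e+00  a ← 45.396330 − (+2.449e-03/-2.223e+00) = 45.397432
iter 4: u=1.401577  f(a)=+1.002e-07  f'(a)=-2.222e+00  a ← 45.397432 − (+1.002e-07/-2.222e+00) = 45.397432
iter 5: u=1.401577  f(a)=+0.000e+00  f'(a)=-2.222e+00  a ← 45.397432 − (+0.000e+00/-2.222e+00) = 45.397432
converged: |Δa| < 1e-12 after 5 iterations
sag = a·(cosh(S/(2a)) − 1) = 45.397432·(cosh(1.401577) − 1) = 52.384296
T_max/T_min = cosh(S/(2a)) = 2.153904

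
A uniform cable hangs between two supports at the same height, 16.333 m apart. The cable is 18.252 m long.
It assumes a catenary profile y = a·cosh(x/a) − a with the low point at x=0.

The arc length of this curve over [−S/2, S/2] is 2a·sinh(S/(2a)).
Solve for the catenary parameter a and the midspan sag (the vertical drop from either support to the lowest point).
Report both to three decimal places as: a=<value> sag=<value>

a=9.893 sag=3.566

seed: a₀ = √(S³/(24(L−S))) = √(16.333³/(24·1.919)) = 9.726483
iter 1: u=0.839615  f(a)=+6.879e-02  f'(a)=-4.231e-01  a ← 9.726483 − (+6.879e-02/-4.231e-01) = 9.889054
iter 2: u=0.825812  f(a)=+1.763e-03  f'(a)=-4.017e-01  a ← 9.889054 − (+1.763e-03/-4.017e-01) = 9.893441
iter 3: u=0.825446  f(a)=+1.225e-06  f'(a)=-4.011e-01  a ← 9.893441 − (+1.225e-06/-4.011e-01) = 9.893444
iter 4: u=0.825446  f(a)=+5.933e-13  f'(a)=-4.011e-01  a ← 9.893444 − (+5.933e-13/-4.011e-01) = 9.893444
converged: |Δa| < 1e-12 after 4 iterations
sag = a·(cosh(S/(2a)) − 1) = 9.893444·(cosh(0.825446) − 1) = 3.566278
T_max/T_min = cosh(S/(2a)) = 1.360469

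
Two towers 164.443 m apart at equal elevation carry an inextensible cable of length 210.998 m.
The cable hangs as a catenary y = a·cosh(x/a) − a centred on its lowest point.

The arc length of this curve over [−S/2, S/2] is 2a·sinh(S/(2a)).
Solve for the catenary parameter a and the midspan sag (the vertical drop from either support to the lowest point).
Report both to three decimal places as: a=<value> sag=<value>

a=65.608 sag=58.628

seed: a₀ = √(S³/(24(L−S))) = √(164.443³/(24·46.555)) = 63.086190
iter 1: u=1.303320  f(a)=+4.118e+00  f'(a)=-1.742e+00  a ← 63.086190 − (+4.118e+00/-1.742e+00) = 65.449570
iter 2: u=1.256257  f(a)=+2.427e-01  f'(a)=-1.542e+00  a ← 65.449570 − (+2.427e-01/-1.542e+00) = 65.606922
iter 3: u=1.253244  f(a)=+9.600e-04  f'(a)=-1.530e+00  a ← 65.606922 − (+9.600e-04/-1.530e+00) = 65.607550
iter 4: u=1.253232  f(a)=+1.515e-08  f'(a)=-1.530e+00  a ← 65.607550 − (+1.515e-08/-1.530e+00) = 65.607550
iter 5: u=1.253232  f(a)=-5.684e-14  f'(a)=-1.530e+00  a ← 65.607550 − (-5.684e-14/-1.530e+00) = 65.607550
converged: |Δa| < 1e-12 after 5 iterations
sag = a·(cosh(S/(2a)) − 1) = 65.607550·(cosh(1.253232) − 1) = 58.627669
T_max/T_min = cosh(S/(2a)) = 1.893612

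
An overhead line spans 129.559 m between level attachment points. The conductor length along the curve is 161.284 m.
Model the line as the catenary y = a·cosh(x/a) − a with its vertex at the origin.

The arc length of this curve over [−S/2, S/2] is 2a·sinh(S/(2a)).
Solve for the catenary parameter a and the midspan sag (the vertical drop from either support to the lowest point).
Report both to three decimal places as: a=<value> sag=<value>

seed: a₀ = √(S³/(24(L−S))) = √(129.559³/(24·31.725)) = 53.443506
iter 1: u=1.212112  f(a)=+2.414e+00  f'(a)=-1.371e+00  a ← 53.443506 − (+2.414e+00/-1.371e+00) = 55.203994
iter 2: u=1.173457  f(a)=+1.244e-01  f'(a)=-1.233e+00  a ← 55.203994 − (+1.244e-01/-1.233e+00) = 55.304881
iter 3: u=1.171316  f(a)=+3.702e-04  f'(a)=-1.226e+00  a ← 55.304881 − (+3.702e-04/-1.226e+00) = 55.305183
iter 4: u=1.171310  f(a)=+3.299e-09  f'(a)=-1.226e+00  a ← 55.305183 − (+3.299e-09/-1.226e+00) = 55.305183
iter 5: u=1.171310  f(a)=-5.684e-14  f'(a)=-1.226e+00  a ← 55.305183 − (-5.684e-14/-1.226e+00) = 55.305183
converged: |Δa| < 1e-12 after 5 iterations
sag = a·(cosh(S/(2a)) − 1) = 55.305183·(cosh(1.171310) − 1) = 42.479251
T_max/T_min = cosh(S/(2a)) = 1.768088

a=55.305 sag=42.479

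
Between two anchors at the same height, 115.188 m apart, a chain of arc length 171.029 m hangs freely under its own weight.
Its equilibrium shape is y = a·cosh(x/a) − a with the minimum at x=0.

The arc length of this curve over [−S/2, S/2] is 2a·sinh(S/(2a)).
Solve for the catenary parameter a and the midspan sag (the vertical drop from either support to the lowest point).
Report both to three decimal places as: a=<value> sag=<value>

seed: a₀ = √(S³/(24(L−S))) = √(115.188³/(24·55.841)) = 33.769812
iter 1: u=1.705488  f(a)=+8.707e+00  f'(a)=-4.375e+00  a ← 33.769812 − (+8.707e+00/-4.375e+00) = 35.760159
iter 2: u=1.610563  f(a)=+8.291e-01  f'(a)=-3.578e+00  a ← 35.760159 − (+8.291e-01/-3.578e+00) = 35.991907
iter 3: u=1.600193  f(a)=+9.266e-03  f'(a)=-3.498e+00  a ← 35.991907 − (+9.266e-03/-3.498e+00) = 35.994556
iter 4: u=1.600075  f(a)=+1.186e-06  f'(a)=-3.497e+00  a ← 35.994556 − (+1.186e-06/-3.497e+00) = 35.994556
iter 5: u=1.600075  f(a)=+2.842e-14  f'(a)=-3.497e+00  a ← 35.994556 − (+2.842e-14/-3.497e+00) = 35.994556
converged: |Δa| < 1e-12 after 5 iterations
sag = a·(cosh(S/(2a)) − 1) = 35.994556·(cosh(1.600075) − 1) = 56.786572
T_max/T_min = cosh(S/(2a)) = 2.577643

a=35.995 sag=56.787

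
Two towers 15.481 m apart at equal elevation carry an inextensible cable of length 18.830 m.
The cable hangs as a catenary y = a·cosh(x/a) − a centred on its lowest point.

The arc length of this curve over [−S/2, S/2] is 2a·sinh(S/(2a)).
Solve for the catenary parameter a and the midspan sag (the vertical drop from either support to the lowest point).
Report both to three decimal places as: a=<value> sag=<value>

seed: a₀ = √(S³/(24(L−S))) = √(15.481³/(24·3.349)) = 6.794153
iter 1: u=1.139288  f(a)=+2.242e-01  f'(a)=-1.120e+00  a ← 6.794153 − (+2.242e-01/-1.120e+00) = 6.994340
iter 2: u=1.106681  f(a)=+1.029e-02  f'(a)=-1.019e+00  a ← 6.994340 − (+1.029e-02/-1.019e+00) = 7.004436
iter 3: u=1.105085  f(a)=+2.399e-05  f'(a)=-1.014e+00  a ← 7.004436 − (+2.399e-05/-1.014e+00) = 7.004459
iter 4: u=1.105082  f(a)=+1.310e-10  f'(a)=-1.014e+00  a ← 7.004459 − (+1.310e-10/-1.014e+00) = 7.004459
iter 5: u=1.105082  f(a)=+0.000e+00  f'(a)=-1.014e+00  a ← 7.004459 − (+0.000e+00/-1.014e+00) = 7.004459
converged: |Δa| < 1e-12 after 5 iterations
sag = a·(cosh(S/(2a)) − 1) = 7.004459·(cosh(1.105082) − 1) = 4.730304
T_max/T_min = cosh(S/(2a)) = 1.675328

a=7.004 sag=4.730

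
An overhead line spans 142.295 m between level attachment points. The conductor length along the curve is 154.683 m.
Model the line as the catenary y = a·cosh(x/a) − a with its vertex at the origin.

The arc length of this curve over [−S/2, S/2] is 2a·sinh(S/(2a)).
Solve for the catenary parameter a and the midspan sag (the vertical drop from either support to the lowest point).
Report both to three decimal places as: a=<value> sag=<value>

a=99.702 sag=26.481

seed: a₀ = √(S³/(24(L−S))) = √(142.295³/(24·12.388)) = 98.441504
iter 1: u=0.722739  f(a)=+3.276e-01  f'(a)=-2.651e-01  a ← 98.441504 − (+3.276e-01/-2.651e-01) = 99.677364
iter 2: u=0.713778  f(a)=+6.271e-03  f'(a)=-2.550e-01  a ← 99.677364 − (+6.271e-03/-2.550e-01) = 99.701956
iter 3: u=0.713602  f(a)=+2.398e-06  f'(a)=-2.548e-01  a ← 99.701956 − (+2.398e-06/-2.548e-01) = 99.701965
iter 4: u=0.713602  f(a)=+3.695e-13  f'(a)=-2.548e-01  a ← 99.701965 − (+3.695e-13/-2.548e-01) = 99.701965
converged: |Δa| < 1e-12 after 4 iterations
sag = a·(cosh(S/(2a)) − 1) = 99.701965·(cosh(0.713602) − 1) = 26.481193
T_max/T_min = cosh(S/(2a)) = 1.265604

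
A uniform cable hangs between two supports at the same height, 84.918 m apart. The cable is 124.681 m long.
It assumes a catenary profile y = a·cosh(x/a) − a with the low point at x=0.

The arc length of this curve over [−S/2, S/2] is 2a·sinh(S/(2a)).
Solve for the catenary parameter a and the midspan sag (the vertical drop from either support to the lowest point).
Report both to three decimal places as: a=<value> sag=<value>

seed: a₀ = √(S³/(24(L−S))) = √(84.918³/(24·39.763)) = 25.331123
iter 1: u=1.676159  f(a)=+5.974e+00  f'(a)=-4.115e+00  a ← 25.331123 − (+5.974e+00/-4.115e+00) = 26.783054
iter 2: u=1.585293  f(a)=+5.522e-01  f'(a)=-3.386e+00  a ← 26.783054 − (+5.522e-01/-3.386e+00) = 26.946109
iter 3: u=1.575701  f(a)=+5.777e-03  f'(a)=-3.316e+00  a ← 26.946109 − (+5.777e-03/-3.316e+00) = 26.947851
iter 4: u=1.575599  f(a)=+6.471e-07  f'(a)=-3.315e+00  a ← 26.947851 − (+6.471e-07/-3.315e+00) = 26.947851
iter 5: u=1.575599  f(a)=-1.421e-14  f'(a)=-3.315e+00  a ← 26.947851 − (-1.421e-14/-3.315e+00) = 26.947851
converged: |Δa| < 1e-12 after 5 iterations
sag = a·(cosh(S/(2a)) − 1) = 26.947851·(cosh(1.575599) − 1) = 40.967718
T_max/T_min = cosh(S/(2a)) = 2.520259

a=26.948 sag=40.968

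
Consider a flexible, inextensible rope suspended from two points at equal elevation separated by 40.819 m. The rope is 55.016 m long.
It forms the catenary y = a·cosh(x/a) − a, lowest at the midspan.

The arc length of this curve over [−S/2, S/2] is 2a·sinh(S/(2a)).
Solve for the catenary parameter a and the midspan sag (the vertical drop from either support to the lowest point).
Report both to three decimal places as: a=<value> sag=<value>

seed: a₀ = √(S³/(24(L−S))) = √(40.819³/(24·14.197)) = 14.128291
iter 1: u=1.444584  f(a)=+1.557e+00  f'(a)=-2.462e+00  a ← 14.128291 − (+1.557e+00/-2.462e+00) = 14.760846
iter 2: u=1.382678  f(a)=+1.107e-01  f'(a)=-2.123e+00  a ← 14.760846 − (+1.107e-01/-2.123e+00) = 14.812979
iter 3: u=1.377812  f(a)=+6.538e-04  f'(a)=-2.098e+00  a ← 14.812979 − (+6.538e-04/-2.098e+00) = 14.813291
iter 4: u=1.377783  f(a)=+2.311e-08  f'(a)=-2.098e+00  a ← 14.813291 − (+2.311e-08/-2.098e+00) = 14.813291
iter 5: u=1.377783  f(a)=+7.105e-15  f'(a)=-2.098e+00  a ← 14.813291 − (+7.105e-15/-2.098e+00) = 14.813291
converged: |Δa| < 1e-12 after 5 iterations
sag = a·(cosh(S/(2a)) − 1) = 14.813291·(cosh(1.377783) − 1) = 16.429687
T_max/T_min = cosh(S/(2a)) = 2.109118

a=14.813 sag=16.430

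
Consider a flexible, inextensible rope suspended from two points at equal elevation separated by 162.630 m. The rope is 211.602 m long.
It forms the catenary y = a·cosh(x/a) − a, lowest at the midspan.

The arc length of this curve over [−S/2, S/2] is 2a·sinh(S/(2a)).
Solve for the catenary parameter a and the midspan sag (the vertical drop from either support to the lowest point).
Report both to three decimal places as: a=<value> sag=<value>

seed: a₀ = √(S³/(24(L−S))) = √(162.630³/(24·48.972)) = 60.495275
iter 1: u=1.344155  f(a)=+4.619e+00  f'(a)=-1.931e+00  a ← 60.495275 − (+4.619e+00/-1.931e+00) = 62.887299
iter 2: u=1.293027  f(a)=+2.881e-01  f'(a)=-1.697e+00  a ← 62.887299 − (+2.881e-01/-1.697e+00) = 63.057066
iter 3: u=1.289546  f(a)=+1.286e-03  f'(a)=-1.682e+00  a ← 63.057066 − (+1.286e-03/-1.682e+00) = 63.057831
iter 4: u=1.289531  f(a)=+2.585e-08  f'(a)=-1.682e+00  a ← 63.057831 − (+2.585e-08/-1.682e+00) = 63.057831
iter 5: u=1.289531  f(a)=+0.000e+00  f'(a)=-1.682e+00  a ← 63.057831 − (+0.000e+00/-1.682e+00) = 63.057831
converged: |Δa| < 1e-12 after 5 iterations
sag = a·(cosh(S/(2a)) − 1) = 63.057831·(cosh(1.289531) − 1) = 60.109298
T_max/T_min = cosh(S/(2a)) = 1.953241

a=63.058 sag=60.109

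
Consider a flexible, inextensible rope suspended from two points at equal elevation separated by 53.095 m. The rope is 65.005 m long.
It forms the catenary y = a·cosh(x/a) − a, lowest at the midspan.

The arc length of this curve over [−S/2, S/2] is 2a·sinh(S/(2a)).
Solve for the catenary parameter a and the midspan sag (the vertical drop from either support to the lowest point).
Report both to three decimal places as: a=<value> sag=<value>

a=23.617 sag=16.560

seed: a₀ = √(S³/(24(L−S))) = √(53.095³/(24·11.910)) = 22.883315
iter 1: u=1.160125  f(a)=+8.276e-01  f'(a)=-1.188e+00  a ← 22.883315 − (+8.276e-01/-1.188e+00) = 23.580025
iter 2: u=1.125847  f(a)=+3.930e-02  f'(a)=-1.078e+00  a ← 23.580025 − (+3.930e-02/-1.078e+00) = 23.616499
iter 3: u=1.124108  f(a)=+9.841e-05  f'(a)=-1.072e+00  a ← 23.616499 − (+9.841e-05/-1.072e+00) = 23.616590
iter 4: u=1.124104  f(a)=+6.204e-10  f'(a)=-1.072e+00  a ← 23.616590 − (+6.204e-10/-1.072e+00) = 23.616590
iter 5: u=1.124104  f(a)=-1.421e-14  f'(a)=-1.072e+00  a ← 23.616590 − (-1.421e-14/-1.072e+00) = 23.616590
converged: |Δa| < 1e-12 after 5 iterations
sag = a·(cosh(S/(2a)) − 1) = 23.616590·(cosh(1.124104) − 1) = 16.559968
T_max/T_min = cosh(S/(2a)) = 1.701201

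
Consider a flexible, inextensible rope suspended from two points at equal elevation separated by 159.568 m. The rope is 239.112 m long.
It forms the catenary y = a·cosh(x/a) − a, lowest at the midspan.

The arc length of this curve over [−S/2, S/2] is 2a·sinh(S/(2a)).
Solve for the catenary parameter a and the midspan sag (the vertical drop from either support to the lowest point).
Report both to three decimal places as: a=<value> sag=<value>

a=49.250 sag=80.053

seed: a₀ = √(S³/(24(L−S))) = √(159.568³/(24·79.544)) = 46.132753
iter 1: u=1.729444  f(a)=+1.278e+01  f'(a)=-4.596e+00  a ← 46.132753 − (+1.278e+01/-4.596e+00) = 48.912969
iter 2: u=1.631142  f(a)=+1.246e+00  f'(a)=-3.740e+00  a ← 48.912969 − (+1.246e+00/-3.740e+00) = 49.246235
iter 3: u=1.620104  f(a)=+1.468e-02  f'(a)=-3.652e+00  a ← 49.246235 − (+1.468e-02/-3.652e+00) = 49.250256
iter 4: u=1.619971  f(a)=+2.092e-06  f'(a)=-3.651e+00  a ← 49.250256 − (+2.092e-06/-3.651e+00) = 49.250256
iter 5: u=1.619971  f(a)=+5.684e-14  f'(a)=-3.651e+00  a ← 49.250256 − (+5.684e-14/-3.651e+00) = 49.250256
converged: |Δa| < 1e-12 after 5 iterations
sag = a·(cosh(S/(2a)) − 1) = 49.250256·(cosh(1.619971) − 1) = 80.052585
T_max/T_min = cosh(S/(2a)) = 2.625425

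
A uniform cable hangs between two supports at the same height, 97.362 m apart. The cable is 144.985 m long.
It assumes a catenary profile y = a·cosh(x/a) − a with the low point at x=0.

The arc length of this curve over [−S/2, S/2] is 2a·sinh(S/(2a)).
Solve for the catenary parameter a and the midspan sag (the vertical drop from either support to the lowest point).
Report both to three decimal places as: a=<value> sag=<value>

seed: a₀ = √(S³/(24(L−S))) = √(97.362³/(24·47.623)) = 28.416477
iter 1: u=1.713126  f(a)=+7.497e+00  f'(a)=-4.444e+00  a ← 28.416477 − (+7.497e+00/-4.444e+00) = 30.103320
iter 2: u=1.617131  f(a)=+7.194e-01  f'(a)=-3.629e+00  a ← 30.103320 − (+7.194e-01/-3.629e+00) = 30.301566
iter 3: u=1.606551  f(a)=+8.177e-03  f'(a)=-3.547e+00  a ← 30.301566 − (+8.177e-03/-3.547e+00) = 30.303872
iter 4: u=1.606428  f(a)=+1.083e-06  f'(a)=-3.546e+00  a ← 30.303872 − (+1.083e-06/-3.546e+00) = 30.303872
iter 5: u=1.606428  f(a)=+2.842e-14  f'(a)=-3.546e+00  a ← 30.303872 − (+2.842e-14/-3.546e+00) = 30.303872
converged: |Δa| < 1e-12 after 5 iterations
sag = a·(cosh(S/(2a)) − 1) = 30.303872·(cosh(1.606428) − 1) = 48.267670
T_max/T_min = cosh(S/(2a)) = 2.592789

a=30.304 sag=48.268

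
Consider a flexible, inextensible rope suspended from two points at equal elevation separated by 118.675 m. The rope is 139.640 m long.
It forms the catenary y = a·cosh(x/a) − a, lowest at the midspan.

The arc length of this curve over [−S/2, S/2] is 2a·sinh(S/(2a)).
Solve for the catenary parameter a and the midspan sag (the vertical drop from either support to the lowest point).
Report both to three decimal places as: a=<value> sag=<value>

a=59.104 sag=32.373

seed: a₀ = √(S³/(24(L−S))) = √(118.675³/(24·20.965)) = 57.634935
iter 1: u=1.029541  f(a)=+1.140e+00  f'(a)=-8.076e-01  a ← 57.634935 − (+1.140e+00/-8.076e-01) = 59.045972
iter 2: u=1.004937  f(a)=+4.319e-02  f'(a)=-7.474e-01  a ← 59.045972 − (+4.319e-02/-7.474e-01) = 59.103758
iter 3: u=1.003955  f(a)=+6.746e-05  f'(a)=-7.451e-01  a ← 59.103758 − (+6.746e-05/-7.451e-01) = 59.103849
iter 4: u=1.003953  f(a)=+1.652e-10  f'(a)=-7.451e-01  a ← 59.103849 − (+1.652e-10/-7.451e-01) = 59.103849
iter 5: u=1.003953  f(a)=-2.842e-14  f'(a)=-7.451e-01  a ← 59.103849 − (-2.842e-14/-7.451e-01) = 59.103849
converged: |Δa| < 1e-12 after 5 iterations
sag = a·(cosh(S/(2a)) − 1) = 59.103849·(cosh(1.003953) − 1) = 32.373456
T_max/T_min = cosh(S/(2a)) = 1.547739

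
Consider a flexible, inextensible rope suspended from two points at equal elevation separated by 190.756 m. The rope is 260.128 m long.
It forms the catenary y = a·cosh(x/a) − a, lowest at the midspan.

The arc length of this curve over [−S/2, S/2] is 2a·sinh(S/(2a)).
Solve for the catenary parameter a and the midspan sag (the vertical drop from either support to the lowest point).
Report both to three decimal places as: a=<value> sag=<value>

seed: a₀ = √(S³/(24(L−S))) = √(190.756³/(24·69.372)) = 64.568334
iter 1: u=1.477164  f(a)=+7.974e+00  f'(a)=-2.656e+00  a ← 64.568334 − (+7.974e+00/-2.656e+00) = 67.570874
iter 2: u=1.411525  f(a)=+5.899e-01  f'(a)=-2.276e+00  a ← 67.570874 − (+5.899e-01/-2.276e+00) = 67.830071
iter 3: u=1.406132  f(a)=+3.799e-03  f'(a)=-2.247e+00  a ← 67.830071 − (+3.799e-03/-2.247e+00) = 67.831762
iter 4: u=1.406096  f(a)=+1.598e-07  f'(a)=-2.247e+00  a ← 67.831762 − (+1.598e-07/-2.247e+00) = 67.831762
iter 5: u=1.406096  f(a)=+5.684e-14  f'(a)=-2.247e+00  a ← 67.831762 − (+5.684e-14/-2.247e+00) = 67.831762
converged: |Δa| < 1e-12 after 5 iterations
sag = a·(cosh(S/(2a)) − 1) = 67.831762·(cosh(1.406096) − 1) = 78.857679
T_max/T_min = cosh(S/(2a)) = 2.162548

a=67.832 sag=78.858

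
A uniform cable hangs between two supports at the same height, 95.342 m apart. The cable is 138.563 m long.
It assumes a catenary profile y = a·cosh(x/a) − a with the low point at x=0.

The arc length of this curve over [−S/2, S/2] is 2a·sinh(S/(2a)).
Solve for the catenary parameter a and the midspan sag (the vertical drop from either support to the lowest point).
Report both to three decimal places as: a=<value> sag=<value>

seed: a₀ = √(S³/(24(L−S))) = √(95.342³/(24·43.221)) = 28.905026
iter 1: u=1.649229  f(a)=+6.273e+00  f'(a)=-3.887e+00  a ← 28.905026 − (+6.273e+00/-3.887e+00) = 30.518922
iter 2: u=1.562015  f(a)=+5.637e-01  f'(a)=-3.217e+00  a ← 30.518922 − (+5.637e-01/-3.217e+00) = 30.694151
iter 3: u=1.553097  f(a)=+5.545e-03  f'(a)=-3.154e+00  a ← 30.694151 − (+5.545e-03/-3.154e+00) = 30.695910
iter 4: u=1.553008  f(a)=+5.482e-07  f'(a)=-3.154e+00  a ← 30.695910 − (+5.482e-07/-3.154e+00) = 30.695910
iter 5: u=1.553008  f(a)=+0.000e+00  f'(a)=-3.154e+00  a ← 30.695910 − (+0.000e+00/-3.154e+00) = 30.695910
converged: |Δa| < 1e-12 after 5 iterations
sag = a·(cosh(S/(2a)) − 1) = 30.695910·(cosh(1.553008) − 1) = 45.081165
T_max/T_min = cosh(S/(2a)) = 2.468638

a=30.696 sag=45.081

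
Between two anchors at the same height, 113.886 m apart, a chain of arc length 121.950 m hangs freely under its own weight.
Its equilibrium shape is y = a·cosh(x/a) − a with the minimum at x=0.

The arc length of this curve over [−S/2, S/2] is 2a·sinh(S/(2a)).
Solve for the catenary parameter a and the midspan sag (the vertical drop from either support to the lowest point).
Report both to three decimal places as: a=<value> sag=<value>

a=88.275 sag=19.012

seed: a₀ = √(S³/(24(L−S))) = √(113.886³/(24·8.064)) = 87.362415
iter 1: u=0.651802  f(a)=+1.730e-01  f'(a)=-1.926e-01  a ← 87.362415 − (+1.730e-01/-1.926e-01) = 88.260986
iter 2: u=0.645166  f(a)=+2.706e-03  f'(a)=-1.866e-01  a ← 88.260986 − (+2.706e-03/-1.866e-01) = 88.275488
iter 3: u=0.645060  f(a)=+6.851e-07  f'(a)=-1.865e-01  a ← 88.275488 − (+6.851e-07/-1.865e-01) = 88.275492
iter 4: u=0.645060  f(a)=+5.684e-14  f'(a)=-1.865e-01  a ← 88.275492 − (+5.684e-14/-1.865e-01) = 88.275492
converged: |Δa| < 1e-12 after 4 iterations
sag = a·(cosh(S/(2a)) − 1) = 88.275492·(cosh(0.645060) − 1) = 19.011567
T_max/T_min = cosh(S/(2a)) = 1.215366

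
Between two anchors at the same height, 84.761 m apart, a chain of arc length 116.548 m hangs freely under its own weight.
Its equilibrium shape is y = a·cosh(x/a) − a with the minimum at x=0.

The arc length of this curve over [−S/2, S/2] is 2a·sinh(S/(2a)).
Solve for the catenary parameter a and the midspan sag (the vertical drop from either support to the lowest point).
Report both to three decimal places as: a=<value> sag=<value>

a=29.722 sag=35.694

seed: a₀ = √(S³/(24(L−S))) = √(84.761³/(24·31.787)) = 28.252944
iter 1: u=1.500038  f(a)=+3.774e+00  f'(a)=-2.799e+00  a ← 28.252944 − (+3.774e+00/-2.799e+00) = 29.601297
iter 2: u=1.431711  f(a)=+2.870e-01  f'(a)=-2.388e+00  a ← 29.601297 − (+2.870e-01/-2.388e+00) = 29.721474
iter 3: u=1.425922  f(a)=+1.961e-03  f'(a)=-2.355e+00  a ← 29.721474 − (+1.961e-03/-2.355e+00) = 29.722306
iter 4: u=1.425882  f(a)=+9.300e-08  f'(a)=-2.355e+00  a ← 29.722306 − (+9.300e-08/-2.355e+00) = 29.722306
iter 5: u=1.425882  f(a)=+0.000e+00  f'(a)=-2.355e+00  a ← 29.722306 − (+0.000e+00/-2.355e+00) = 29.722306
converged: |Δa| < 1e-12 after 5 iterations
sag = a·(cosh(S/(2a)) − 1) = 29.722306·(cosh(1.425882) − 1) = 35.693858
T_max/T_min = cosh(S/(2a)) = 2.200911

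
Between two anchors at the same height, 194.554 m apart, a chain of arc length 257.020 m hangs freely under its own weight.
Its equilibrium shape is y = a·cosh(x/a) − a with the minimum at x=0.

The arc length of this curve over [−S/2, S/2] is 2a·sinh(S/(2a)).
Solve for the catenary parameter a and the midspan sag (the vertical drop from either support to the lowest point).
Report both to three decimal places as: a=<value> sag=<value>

seed: a₀ = √(S³/(24(L−S))) = √(194.554³/(24·62.466)) = 70.086243
iter 1: u=1.387961  f(a)=+6.300e+00  f'(a)=-2.150e+00  a ← 70.086243 − (+6.300e+00/-2.150e+00) = 73.016043
iter 2: u=1.332269  f(a)=+4.166e-01  f'(a)=-1.875e+00  a ← 73.016043 − (+4.166e-01/-1.875e+00) = 73.238274
iter 3: u=1.328226  f(a)=+2.107e-03  f'(a)=-1.856e+00  a ← 73.238274 − (+2.107e-03/-1.856e+00) = 73.239410
iter 4: u=1.328206  f(a)=+5.447e-08  f'(a)=-1.856e+00  a ← 73.239410 − (+5.447e-08/-1.856e+00) = 73.239410
iter 5: u=1.328206  f(a)=-5.684e-14  f'(a)=-1.856e+00  a ← 73.239410 − (-5.684e-14/-1.856e+00) = 73.239410
converged: |Δa| < 1e-12 after 5 iterations
sag = a·(cosh(S/(2a)) − 1) = 73.239410·(cosh(1.328206) − 1) = 74.675536
T_max/T_min = cosh(S/(2a)) = 2.019609

a=73.239 sag=74.676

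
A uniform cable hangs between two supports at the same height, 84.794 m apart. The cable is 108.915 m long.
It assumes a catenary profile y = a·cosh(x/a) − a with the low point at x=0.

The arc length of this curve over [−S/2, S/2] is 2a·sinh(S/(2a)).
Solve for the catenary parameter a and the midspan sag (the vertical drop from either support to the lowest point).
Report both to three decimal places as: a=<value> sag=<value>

seed: a₀ = √(S³/(24(L−S))) = √(84.794³/(24·24.121)) = 32.452220
iter 1: u=1.306444  f(a)=+2.144e+00  f'(a)=-1.756e+00  a ← 32.452220 − (+2.144e+00/-1.756e+00) = 33.673091
iter 2: u=1.259077  f(a)=+1.269e-01  f'(a)=-1.554e+00  a ← 33.673091 − (+1.269e-01/-1.554e+00) = 33.754779
iter 3: u=1.256030  f(a)=+5.068e-04  f'(a)=-1.542e+00  a ← 33.754779 − (+5.068e-04/-1.542e+00) = 33.755108
iter 4: u=1.256017  f(a)=+8.151e-09  f'(a)=-1.541e+00  a ← 33.755108 − (+8.151e-09/-1.541e+00) = 33.755108
iter 5: u=1.256017  f(a)=+0.000e+00  f'(a)=-1.541e+00  a ← 33.755108 − (+0.000e+00/-1.541e+00) = 33.755108
converged: |Δa| < 1e-12 after 5 iterations
sag = a·(cosh(S/(2a)) − 1) = 33.755108·(cosh(1.256017) − 1) = 30.315374
T_max/T_min = cosh(S/(2a)) = 1.898097

a=33.755 sag=30.315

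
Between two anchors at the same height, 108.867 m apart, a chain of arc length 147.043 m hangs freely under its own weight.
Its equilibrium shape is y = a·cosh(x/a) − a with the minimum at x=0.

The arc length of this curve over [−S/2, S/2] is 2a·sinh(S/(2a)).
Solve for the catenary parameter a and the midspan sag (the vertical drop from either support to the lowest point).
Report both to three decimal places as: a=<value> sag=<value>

a=39.360 sag=44.034

seed: a₀ = √(S³/(24(L−S))) = √(108.867³/(24·38.176)) = 37.526974
iter 1: u=1.450517  f(a)=+4.223e+00  f'(a)=-2.496e+00  a ← 37.526974 − (+4.223e+00/-2.496e+00) = 39.218919
iter 2: u=1.387940  f(a)=+3.024e-01  f'(a)=-2.150e+00  a ← 39.218919 − (+3.024e-01/-2.150e+00) = 39.359556
iter 3: u=1.382981  f(a)=+1.815e-03  f'(a)=-2.125e+00  a ← 39.359556 − (+1.815e-03/-2.125e+00) = 39.360410
iter 4: u=1.382951  f(a)=+6.625e-08  f'(a)=-2.124e+00  a ← 39.360410 − (+6.625e-08/-2.124e+00) = 39.360410
iter 5: u=1.382951  f(a)=+0.000e+00  f'(a)=-2.124e+00  a ← 39.360410 − (+0.000e+00/-2.124e+00) = 39.360410
converged: |Δa| < 1e-12 after 5 iterations
sag = a·(cosh(S/(2a)) − 1) = 39.360410·(cosh(1.382951) − 1) = 44.034151
T_max/T_min = cosh(S/(2a)) = 2.118742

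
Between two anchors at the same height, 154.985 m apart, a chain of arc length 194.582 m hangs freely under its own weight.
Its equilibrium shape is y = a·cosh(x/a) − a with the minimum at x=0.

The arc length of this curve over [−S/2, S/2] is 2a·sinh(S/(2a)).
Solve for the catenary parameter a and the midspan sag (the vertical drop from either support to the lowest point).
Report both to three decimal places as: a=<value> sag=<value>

seed: a₀ = √(S³/(24(L−S))) = √(154.985³/(24·39.597)) = 62.588961
iter 1: u=1.238118  f(a)=+3.148e+00  f'(a)=-1.470e+00  a ← 62.588961 − (+3.148e+00/-1.470e+00) = 64.730277
iter 2: u=1.197160  f(a)=+1.688e-01  f'(a)=-1.316e+00  a ← 64.730277 − (+1.688e-01/-1.316e+00) = 64.858488
iter 3: u=1.194793  f(a)=+5.459e-04  f'(a)=-1.308e+00  a ← 64.858488 − (+5.459e-04/-1.308e+00) = 64.858906
iter 4: u=1.194786  f(a)=+5.752e-09  f'(a)=-1.308e+00  a ← 64.858906 − (+5.752e-09/-1.308e+00) = 64.858906
iter 5: u=1.194786  f(a)=-5.684e-14  f'(a)=-1.308e+00  a ← 64.858906 − (-5.684e-14/-1.308e+00) = 64.858906
converged: |Δa| < 1e-12 after 5 iterations
sag = a·(cosh(S/(2a)) − 1) = 64.858906·(cosh(1.194786) − 1) = 52.069347
T_max/T_min = cosh(S/(2a)) = 1.802810

a=64.859 sag=52.069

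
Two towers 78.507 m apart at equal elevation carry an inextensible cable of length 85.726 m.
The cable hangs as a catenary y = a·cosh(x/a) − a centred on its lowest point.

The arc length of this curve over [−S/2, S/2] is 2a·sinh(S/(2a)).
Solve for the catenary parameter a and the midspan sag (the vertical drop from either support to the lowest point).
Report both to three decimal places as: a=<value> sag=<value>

seed: a₀ = √(S³/(24(L−S))) = √(78.507³/(24·7.219)) = 52.846768
iter 1: u=0.742780  f(a)=+2.018e-01  f'(a)=-2.886e-01  a ← 52.846768 − (+2.018e-01/-2.886e-01) = 53.545989
iter 2: u=0.733080  f(a)=+4.075e-03  f'(a)=-2.770e-01  a ← 53.545989 − (+4.075e-03/-2.770e-01) = 53.560697
iter 3: u=0.732879  f(a)=+1.737e-06  f'(a)=-2.768e-01  a ← 53.560697 − (+1.737e-06/-2.768e-01) = 53.560703
iter 4: u=0.732879  f(a)=+3.126e-13  f'(a)=-2.768e-01  a ← 53.560703 − (+3.126e-13/-2.768e-01) = 53.560703
converged: |Δa| < 1e-12 after 4 iterations
sag = a·(cosh(S/(2a)) − 1) = 53.560703·(cosh(0.732879) − 1) = 15.039484
T_max/T_min = cosh(S/(2a)) = 1.280793

a=53.561 sag=15.039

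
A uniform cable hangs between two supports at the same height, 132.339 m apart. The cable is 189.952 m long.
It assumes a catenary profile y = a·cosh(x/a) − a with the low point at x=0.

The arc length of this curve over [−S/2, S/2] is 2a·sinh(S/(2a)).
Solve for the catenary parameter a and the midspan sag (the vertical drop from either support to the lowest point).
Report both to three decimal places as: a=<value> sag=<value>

a=43.386 sag=61.031

seed: a₀ = √(S³/(24(L−S))) = √(132.339³/(24·57.613)) = 40.941703
iter 1: u=1.616188  f(a)=+8.010e+00  f'(a)=-3.622e+00  a ← 40.941703 − (+8.010e+00/-3.622e+00) = 43.153420
iter 2: u=1.533355  f(a)=+6.948e-01  f'(a)=-3.018e+00  a ← 43.153420 − (+6.948e-01/-3.018e+00) = 43.383645
iter 3: u=1.525218  f(a)=+6.326e-03  f'(a)=-2.963e+00  a ← 43.383645 − (+6.326e-03/-2.963e+00) = 43.385780
iter 4: u=1.525143  f(a)=+5.350e-07  f'(a)=-2.963e+00  a ← 43.385780 − (+5.350e-07/-2.963e+00) = 43.385780
iter 5: u=1.525143  f(a)=-2.842e-14  f'(a)=-2.963e+00  a ← 43.385780 − (-2.842e-14/-2.963e+00) = 43.385780
converged: |Δa| < 1e-12 after 5 iterations
sag = a·(cosh(S/(2a)) − 1) = 43.385780·(cosh(1.525143) − 1) = 61.030533
T_max/T_min = cosh(S/(2a)) = 2.406694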